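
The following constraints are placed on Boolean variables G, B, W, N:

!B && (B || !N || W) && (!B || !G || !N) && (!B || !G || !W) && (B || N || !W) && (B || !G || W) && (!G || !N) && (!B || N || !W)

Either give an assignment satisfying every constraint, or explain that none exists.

G: False, B: False, W: False, N: False

Unit clause (!B) forces B = False.
Try G = True:
  (B || !G || W) forces W = True.
  (B || N || !W) forces N = True.
  clause (!G || !N) is falsified — backtrack.
So G = False.
Set W = False.
  then (B || !N || W) forces N = False.
All clauses satisfied.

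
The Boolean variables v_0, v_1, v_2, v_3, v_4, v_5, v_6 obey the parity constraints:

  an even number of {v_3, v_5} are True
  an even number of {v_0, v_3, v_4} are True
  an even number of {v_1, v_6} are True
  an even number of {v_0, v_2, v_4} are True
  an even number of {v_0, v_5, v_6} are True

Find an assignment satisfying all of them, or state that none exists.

v_0: False; v_1: False; v_2: False; v_3: False; v_4: False; v_5: False; v_6: False

{v_3, v_5}: 0 true → even ✓
{v_0, v_3, v_4}: 0 true → even ✓
{v_1, v_6}: 0 true → even ✓
{v_0, v_2, v_4}: 0 true → even ✓
{v_0, v_5, v_6}: 0 true → even ✓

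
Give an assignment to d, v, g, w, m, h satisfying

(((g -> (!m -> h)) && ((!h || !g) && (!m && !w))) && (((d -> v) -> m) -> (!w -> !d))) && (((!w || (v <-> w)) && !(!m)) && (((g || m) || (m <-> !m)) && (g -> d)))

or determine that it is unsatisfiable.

The formula is unsatisfiable.

Case m = True: the conjunct !m is False.
Case m = False: the conjunct !(!m) becomes !(!False) = False.
Both cases fail — unsatisfiable.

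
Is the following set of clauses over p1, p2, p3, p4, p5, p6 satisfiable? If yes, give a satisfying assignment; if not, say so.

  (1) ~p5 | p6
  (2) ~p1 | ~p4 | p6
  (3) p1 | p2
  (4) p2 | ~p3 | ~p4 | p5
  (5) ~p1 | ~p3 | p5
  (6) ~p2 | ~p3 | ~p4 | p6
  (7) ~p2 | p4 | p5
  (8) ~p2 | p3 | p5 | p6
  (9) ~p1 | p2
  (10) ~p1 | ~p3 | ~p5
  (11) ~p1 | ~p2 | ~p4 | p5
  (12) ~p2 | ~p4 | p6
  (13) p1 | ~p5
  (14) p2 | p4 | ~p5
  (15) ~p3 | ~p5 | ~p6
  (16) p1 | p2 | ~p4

Set p1 = False.
  then (p1 | p2) forces p2 = True.
  then (p1 | ~p5) forces p5 = False.
  then (~p2 | p4 | p5) forces p4 = True.
  then (~p2 | ~p4 | p6) forces p6 = True.
Set p3 = False.
All clauses satisfied.

p1 = False, p2 = True, p3 = False, p4 = True, p5 = False, p6 = True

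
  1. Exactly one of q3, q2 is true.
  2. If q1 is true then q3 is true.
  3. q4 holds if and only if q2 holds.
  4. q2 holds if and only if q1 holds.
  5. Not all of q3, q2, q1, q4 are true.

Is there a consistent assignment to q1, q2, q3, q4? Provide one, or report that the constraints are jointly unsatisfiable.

q1=F, q2=F, q3=T, q4=F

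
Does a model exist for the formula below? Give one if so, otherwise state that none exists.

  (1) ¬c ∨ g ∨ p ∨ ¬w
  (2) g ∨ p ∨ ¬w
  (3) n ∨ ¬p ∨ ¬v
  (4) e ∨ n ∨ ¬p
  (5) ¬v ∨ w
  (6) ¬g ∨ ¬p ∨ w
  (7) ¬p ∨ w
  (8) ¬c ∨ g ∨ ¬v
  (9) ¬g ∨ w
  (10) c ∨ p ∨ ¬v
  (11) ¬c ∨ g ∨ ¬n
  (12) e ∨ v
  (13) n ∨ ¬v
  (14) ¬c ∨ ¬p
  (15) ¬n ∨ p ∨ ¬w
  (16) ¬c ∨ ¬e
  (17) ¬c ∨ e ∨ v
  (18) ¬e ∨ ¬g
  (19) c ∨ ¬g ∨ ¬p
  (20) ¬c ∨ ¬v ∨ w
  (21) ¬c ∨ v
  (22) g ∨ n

c = False, w = True, n = True, v = True, p = True, g = False, e = False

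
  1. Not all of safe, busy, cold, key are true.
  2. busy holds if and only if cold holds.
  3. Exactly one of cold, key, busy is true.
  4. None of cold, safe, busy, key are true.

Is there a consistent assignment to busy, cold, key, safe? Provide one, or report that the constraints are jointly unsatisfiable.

Case key = True:
  Constraint (4) is violated (key=T) — contradiction.
Case key = False:
  (4) forces cold = False.
  (2) with cold=F forces busy = False.
  Constraint (3) is violated (cold=F, key=F, busy=F) — contradiction.
Both cases fail — unsatisfiable.

Unsatisfiable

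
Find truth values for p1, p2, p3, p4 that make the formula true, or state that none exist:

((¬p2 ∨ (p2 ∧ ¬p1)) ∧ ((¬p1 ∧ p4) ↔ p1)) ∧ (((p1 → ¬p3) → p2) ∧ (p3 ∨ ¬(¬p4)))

p1: False, p2: True, p3: True, p4: False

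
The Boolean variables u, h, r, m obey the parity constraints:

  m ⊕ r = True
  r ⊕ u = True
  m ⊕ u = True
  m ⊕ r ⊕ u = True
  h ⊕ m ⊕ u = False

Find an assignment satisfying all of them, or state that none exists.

Adding constraints 1, 2, 3 mod 2: every variable appears an even number of times on the left, so the left side is 0.
But the right sides sum to 1 (mod 2). 0 ≠ 1 — the system is inconsistent.

No satisfying assignment exists.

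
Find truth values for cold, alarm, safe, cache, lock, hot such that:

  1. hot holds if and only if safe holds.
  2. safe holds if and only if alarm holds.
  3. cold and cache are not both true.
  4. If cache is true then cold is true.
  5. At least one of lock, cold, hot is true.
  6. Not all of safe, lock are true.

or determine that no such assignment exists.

cold = False, alarm = False, safe = False, cache = False, lock = True, hot = False

  (1) hot=F, safe=F — same ✓
  (2) safe=F, alarm=F — same ✓
  (3) cold=F, cache=F — not both ✓
  (4) cache=F ⇒ cold: vacuous ✓
  (5) {lock, cold, hot}: 1 true — at least one ✓
  (6) {safe, lock}: 1/2 true — not all ✓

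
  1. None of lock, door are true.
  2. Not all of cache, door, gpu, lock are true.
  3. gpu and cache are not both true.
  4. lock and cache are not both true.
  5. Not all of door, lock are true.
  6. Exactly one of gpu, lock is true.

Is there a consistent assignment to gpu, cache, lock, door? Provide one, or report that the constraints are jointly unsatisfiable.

gpu: True, cache: False, lock: False, door: False

  (1) {lock, door}: 0 true — none ✓
  (2) {cache, door, gpu, lock}: 1/4 true — not all ✓
  (3) gpu=T, cache=F — not both ✓
  (4) lock=F, cache=F — not both ✓
  (5) {door, lock}: 0/2 true — not all ✓
  (6) {gpu, lock}: 1 true — exactly one ✓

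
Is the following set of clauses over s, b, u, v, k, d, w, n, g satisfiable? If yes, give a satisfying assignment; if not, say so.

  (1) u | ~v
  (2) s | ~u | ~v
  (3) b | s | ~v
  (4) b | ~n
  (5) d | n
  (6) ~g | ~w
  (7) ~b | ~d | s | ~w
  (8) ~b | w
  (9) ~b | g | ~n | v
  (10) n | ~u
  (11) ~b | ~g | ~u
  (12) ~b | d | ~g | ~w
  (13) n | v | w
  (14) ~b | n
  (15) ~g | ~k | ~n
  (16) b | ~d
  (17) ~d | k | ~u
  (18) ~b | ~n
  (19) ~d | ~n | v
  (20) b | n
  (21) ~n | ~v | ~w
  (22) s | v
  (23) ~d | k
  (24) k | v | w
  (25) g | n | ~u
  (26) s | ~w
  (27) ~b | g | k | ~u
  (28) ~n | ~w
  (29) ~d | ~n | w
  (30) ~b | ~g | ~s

Case b = True:
  (~b | w) forces w = True.
  (~g | ~w) forces g = False.
  (~b | n) forces n = True.
  Clause (~b | ~n) is falsified — contradiction.
Case b = False:
  (b | ~n) forces n = False.
  Clause (b | n) is falsified — contradiction.
Both cases fail, so the formula is unsatisfiable.

UNSATISFIABLE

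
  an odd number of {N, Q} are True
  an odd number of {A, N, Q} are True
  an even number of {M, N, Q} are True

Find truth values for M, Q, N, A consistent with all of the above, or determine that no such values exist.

M: True; Q: False; N: True; A: False

{N, Q}: 1 true → odd ✓
{A, N, Q}: 1 true → odd ✓
{M, N, Q}: 2 true → even ✓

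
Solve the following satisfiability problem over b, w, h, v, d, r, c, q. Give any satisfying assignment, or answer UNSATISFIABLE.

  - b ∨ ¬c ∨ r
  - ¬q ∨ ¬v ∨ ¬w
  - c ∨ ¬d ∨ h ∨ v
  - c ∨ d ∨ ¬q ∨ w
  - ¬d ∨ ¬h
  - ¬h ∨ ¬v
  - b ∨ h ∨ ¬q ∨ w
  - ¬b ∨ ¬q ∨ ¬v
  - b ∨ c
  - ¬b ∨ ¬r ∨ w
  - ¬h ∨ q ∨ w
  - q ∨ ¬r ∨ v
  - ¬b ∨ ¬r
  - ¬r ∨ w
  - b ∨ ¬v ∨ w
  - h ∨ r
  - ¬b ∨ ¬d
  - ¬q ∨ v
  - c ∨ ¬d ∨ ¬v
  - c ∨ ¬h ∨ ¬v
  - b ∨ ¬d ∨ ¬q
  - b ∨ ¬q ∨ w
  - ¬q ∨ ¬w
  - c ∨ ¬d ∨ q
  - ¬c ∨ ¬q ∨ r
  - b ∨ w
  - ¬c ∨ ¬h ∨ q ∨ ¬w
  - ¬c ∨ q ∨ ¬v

Set b = True.
  then (¬b ∨ ¬r) forces r = False.
  then (h ∨ r) forces h = True.
  then (¬b ∨ ¬d) forces d = False.
  then (¬h ∨ ¬v) forces v = False.
  then (¬q ∨ v) forces q = False.
  then (¬h ∨ q ∨ w) forces w = True.
  then (¬c ∨ ¬h ∨ q ∨ ¬w) forces c = False.
All clauses satisfied.

b = True; w = True; h = True; v = False; d = False; r = False; c = False; q = False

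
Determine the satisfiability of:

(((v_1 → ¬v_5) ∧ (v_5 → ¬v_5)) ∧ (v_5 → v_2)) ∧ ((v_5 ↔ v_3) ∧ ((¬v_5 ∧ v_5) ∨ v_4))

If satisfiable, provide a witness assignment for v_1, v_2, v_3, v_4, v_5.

v_1 = True; v_2 = True; v_3 = False; v_4 = True; v_5 = False

  ((v_1 → ¬v_5) ∧ (v_5 → ¬v_5)) ∧ (v_5 → v_2) = True
    (v_1 → ¬v_5) ∧ (v_5 → ¬v_5) = True
      v_1 → ¬v_5 = True
        ¬v_5 = True
      v_5 → ¬v_5 = True
        ¬v_5 = True
    v_5 → v_2 = True
  (v_5 ↔ v_3) ∧ ((¬v_5 ∧ v_5) ∨ v_4) = True
    v_5 ↔ v_3 = True
    (¬v_5 ∧ v_5) ∨ v_4 = True
      ¬v_5 ∧ v_5 = False
        ¬v_5 = True
Both conjuncts True, so the formula holds.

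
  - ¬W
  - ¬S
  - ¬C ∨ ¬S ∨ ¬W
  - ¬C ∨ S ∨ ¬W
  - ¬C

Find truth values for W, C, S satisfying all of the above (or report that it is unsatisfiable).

Unit clause (¬W) forces W = False.
Unit clause (¬S) forces S = False.
Unit clause (¬C) forces C = False.
All clauses satisfied.

W = False, C = False, S = False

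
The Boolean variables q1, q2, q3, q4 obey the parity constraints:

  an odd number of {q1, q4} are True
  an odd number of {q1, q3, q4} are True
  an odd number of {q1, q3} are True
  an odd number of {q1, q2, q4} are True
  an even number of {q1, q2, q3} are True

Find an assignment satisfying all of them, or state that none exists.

The formula is unsatisfiable.

Adding constraints 1, 3, 4, 5 mod 2: every variable appears an even number of times on the left, so the left side is 0.
But the right sides sum to 1 (mod 2). 0 ≠ 1 — the system is inconsistent.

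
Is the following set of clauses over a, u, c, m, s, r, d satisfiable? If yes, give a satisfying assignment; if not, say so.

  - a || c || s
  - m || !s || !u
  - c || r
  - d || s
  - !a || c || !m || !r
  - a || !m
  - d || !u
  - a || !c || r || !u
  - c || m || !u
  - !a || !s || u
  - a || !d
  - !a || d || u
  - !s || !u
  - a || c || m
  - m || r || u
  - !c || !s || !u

a = True, u = True, c = True, m = True, s = False, r = False, d = True

Set a = True.
Set u = True.
  then (d || !u) forces d = True.
  then (!s || !u) forces s = False.
Try c = False:
  (c || r) forces r = True.
  (!a || c || !m || !r) forces m = False.
  clause (c || m || !u) is falsified — backtrack.
So c = True.
Set m = True.
Set r = False.
All clauses satisfied.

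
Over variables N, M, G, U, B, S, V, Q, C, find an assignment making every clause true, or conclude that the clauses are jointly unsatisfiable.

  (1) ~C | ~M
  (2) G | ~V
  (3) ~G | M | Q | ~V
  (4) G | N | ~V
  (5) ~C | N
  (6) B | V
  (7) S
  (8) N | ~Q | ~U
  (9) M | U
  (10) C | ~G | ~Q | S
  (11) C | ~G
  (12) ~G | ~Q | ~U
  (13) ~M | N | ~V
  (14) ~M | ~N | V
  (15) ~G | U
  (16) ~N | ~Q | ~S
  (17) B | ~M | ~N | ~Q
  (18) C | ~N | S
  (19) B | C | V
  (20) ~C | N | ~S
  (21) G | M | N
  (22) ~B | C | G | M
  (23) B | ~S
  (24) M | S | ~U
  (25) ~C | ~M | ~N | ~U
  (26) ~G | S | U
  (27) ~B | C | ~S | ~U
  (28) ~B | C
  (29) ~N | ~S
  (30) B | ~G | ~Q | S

Unsatisfiable — no assignment works.

Case S = True:
  (B | ~S) forces B = True.
  (~B | C) forces C = True.
  (~C | ~M) forces M = False.
  (~C | N) forces N = True.
  Clause (~N | ~S) is falsified — contradiction.
Case S = False:
  Clause (S) is falsified — contradiction.
Both cases fail, so the formula is unsatisfiable.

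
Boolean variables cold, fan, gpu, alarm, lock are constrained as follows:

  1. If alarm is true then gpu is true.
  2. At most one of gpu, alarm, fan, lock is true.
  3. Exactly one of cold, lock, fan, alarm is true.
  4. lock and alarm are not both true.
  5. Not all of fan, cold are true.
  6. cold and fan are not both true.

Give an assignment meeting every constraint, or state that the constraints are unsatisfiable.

cold = True, fan = False, gpu = False, alarm = False, lock = False

  (1) alarm=F ⇒ gpu: vacuous ✓
  (2) {gpu, alarm, fan, lock}: 0 true — at most one ✓
  (3) {cold, lock, fan, alarm}: 1 true — exactly one ✓
  (4) lock=F, alarm=F — not both ✓
  (5) {fan, cold}: 1/2 true — not all ✓
  (6) cold=T, fan=F — not both ✓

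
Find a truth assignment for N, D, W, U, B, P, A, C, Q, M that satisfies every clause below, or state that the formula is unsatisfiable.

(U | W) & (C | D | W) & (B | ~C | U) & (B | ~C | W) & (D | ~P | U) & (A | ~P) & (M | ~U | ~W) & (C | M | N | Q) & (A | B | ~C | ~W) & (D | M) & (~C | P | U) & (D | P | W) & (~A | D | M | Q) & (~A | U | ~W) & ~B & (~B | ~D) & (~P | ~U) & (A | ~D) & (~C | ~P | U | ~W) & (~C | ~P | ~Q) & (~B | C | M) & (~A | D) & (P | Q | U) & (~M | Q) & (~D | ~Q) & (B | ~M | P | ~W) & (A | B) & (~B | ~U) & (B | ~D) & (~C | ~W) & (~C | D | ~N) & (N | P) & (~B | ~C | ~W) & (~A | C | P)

Case B = True:
  Clause (~B) is falsified — contradiction.
Case B = False:
  (A | B) forces A = True.
  (~A | D) forces D = True.
  Clause (B | ~D) is falsified — contradiction.
Both cases fail, so the formula is unsatisfiable.

Unsatisfiable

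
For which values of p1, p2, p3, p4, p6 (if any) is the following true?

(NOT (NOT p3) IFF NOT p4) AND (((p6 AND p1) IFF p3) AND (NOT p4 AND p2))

p1 = True, p2 = True, p3 = True, p4 = False, p6 = True

  NOT (NOT p3) IFF NOT p4 = True
    NOT (NOT p3) = True
      NOT p3 = False
    NOT p4 = True
  ((p6 AND p1) IFF p3) AND (NOT p4 AND p2) = True
    (p6 AND p1) IFF p3 = True
      p6 AND p1 = True
    NOT p4 AND p2 = True
      NOT p4 = True
Both conjuncts True, so the formula holds.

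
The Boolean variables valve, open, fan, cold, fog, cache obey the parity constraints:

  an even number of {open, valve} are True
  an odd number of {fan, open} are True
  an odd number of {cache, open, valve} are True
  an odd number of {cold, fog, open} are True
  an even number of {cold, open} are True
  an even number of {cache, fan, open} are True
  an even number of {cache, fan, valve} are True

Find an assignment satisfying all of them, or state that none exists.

valve = False; open = False; fan = True; cold = False; fog = True; cache = True

{open, valve}: 0 true → even ✓
{fan, open}: 1 true → odd ✓
{cache, open, valve}: 1 true → odd ✓
{cold, fog, open}: 1 true → odd ✓
{cold, open}: 0 true → even ✓
{cache, fan, open}: 2 true → even ✓
{cache, fan, valve}: 2 true → even ✓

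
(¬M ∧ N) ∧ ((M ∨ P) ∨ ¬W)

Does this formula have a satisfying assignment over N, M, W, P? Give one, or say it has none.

N = True; M = False; W = False; P = False

  ¬M ∧ N = True
    ¬M = True
  (M ∨ P) ∨ ¬W = True
    M ∨ P = False
    ¬W = True
Both conjuncts True, so the formula holds.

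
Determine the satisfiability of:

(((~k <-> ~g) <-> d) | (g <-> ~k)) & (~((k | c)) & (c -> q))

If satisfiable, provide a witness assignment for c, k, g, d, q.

c = False, k = False, g = True, d = False, q = False

  ((~k <-> ~g) <-> d) | (g <-> ~k) = True
    (~k <-> ~g) <-> d = True
      ~k <-> ~g = False
        ~k = True
        ~g = False
    g <-> ~k = True
      ~k = True
  ~((k | c)) & (c -> q) = True
    ~((k | c)) = True
      k | c = False
    c -> q = True
Both conjuncts True, so the formula holds.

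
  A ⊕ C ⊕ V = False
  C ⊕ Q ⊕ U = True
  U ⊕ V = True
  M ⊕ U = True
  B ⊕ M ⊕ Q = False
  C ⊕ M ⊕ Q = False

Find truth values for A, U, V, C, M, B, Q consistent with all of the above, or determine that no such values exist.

A = True, U = True, V = False, C = True, M = False, B = True, Q = True

A ⊕ C ⊕ V = T ⊕ T ⊕ F = False ✓
C ⊕ Q ⊕ U = T ⊕ T ⊕ T = True ✓
U ⊕ V = T ⊕ F = True ✓
M ⊕ U = F ⊕ T = True ✓
B ⊕ M ⊕ Q = T ⊕ F ⊕ T = False ✓
C ⊕ M ⊕ Q = T ⊕ F ⊕ T = False ✓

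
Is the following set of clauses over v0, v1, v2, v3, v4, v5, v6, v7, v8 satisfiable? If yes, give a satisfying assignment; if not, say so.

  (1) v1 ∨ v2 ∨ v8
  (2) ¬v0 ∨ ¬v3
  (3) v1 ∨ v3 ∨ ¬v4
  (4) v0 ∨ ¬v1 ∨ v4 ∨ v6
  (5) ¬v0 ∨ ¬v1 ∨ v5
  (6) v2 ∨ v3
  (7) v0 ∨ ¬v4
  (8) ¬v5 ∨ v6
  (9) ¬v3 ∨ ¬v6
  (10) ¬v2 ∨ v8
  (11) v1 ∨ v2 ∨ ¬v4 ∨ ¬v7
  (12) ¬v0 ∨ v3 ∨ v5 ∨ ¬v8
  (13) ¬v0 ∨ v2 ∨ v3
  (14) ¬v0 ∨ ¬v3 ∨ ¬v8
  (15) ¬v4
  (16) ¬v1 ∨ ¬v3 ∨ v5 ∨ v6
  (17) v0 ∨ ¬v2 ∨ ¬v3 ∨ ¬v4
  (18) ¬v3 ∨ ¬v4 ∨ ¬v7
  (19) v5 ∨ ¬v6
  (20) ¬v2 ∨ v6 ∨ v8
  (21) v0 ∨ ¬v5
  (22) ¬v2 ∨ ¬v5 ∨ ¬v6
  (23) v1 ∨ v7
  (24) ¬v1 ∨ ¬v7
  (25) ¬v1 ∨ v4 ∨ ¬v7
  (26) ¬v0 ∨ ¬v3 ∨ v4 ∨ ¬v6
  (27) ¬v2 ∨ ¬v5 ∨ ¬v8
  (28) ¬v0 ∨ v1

Unit clause (¬v4) forces v4 = False.
Try v0 = True:
  (¬v0 ∨ ¬v3) forces v3 = False.
  (v2 ∨ v3) forces v2 = True.
  (¬v2 ∨ v8) forces v8 = True.
  (¬v0 ∨ v3 ∨ v5 ∨ ¬v8) forces v5 = True.
  clause (¬v2 ∨ ¬v5 ∨ ¬v8) is falsified — backtrack.
So v0 = False.
  then (v0 ∨ ¬v5) forces v5 = False.
  then (v5 ∨ ¬v6) forces v6 = False.
  then (v0 ∨ ¬v1 ∨ v4 ∨ v6) forces v1 = False.
  then (v1 ∨ v7) forces v7 = True.
Set v2 = True.
  then (¬v2 ∨ v8) forces v8 = True.
Set v3 = False.
All clauses satisfied.

v0 = False; v1 = False; v2 = True; v3 = False; v4 = False; v5 = False; v6 = False; v7 = True; v8 = True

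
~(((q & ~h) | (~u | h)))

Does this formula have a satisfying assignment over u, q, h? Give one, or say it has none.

u: True; q: False; h: False

  ~(((q & ~h) | (~u | h))) = True
    (q & ~h) | (~u | h) = False
      q & ~h = False
        ~h = True
      ~u | h = False
        ~u = False
The formula evaluates to True.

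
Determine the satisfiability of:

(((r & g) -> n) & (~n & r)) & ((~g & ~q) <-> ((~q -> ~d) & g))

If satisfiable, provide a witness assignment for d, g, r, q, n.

d=T; g=F; r=T; q=T; n=F

  ((r & g) -> n) & (~n & r) = True
    (r & g) -> n = True
      r & g = False
    ~n & r = True
      ~n = True
  (~g & ~q) <-> ((~q -> ~d) & g) = True
    ~g & ~q = False
      ~g = True
      ~q = False
    (~q -> ~d) & g = False
      ~q -> ~d = True
        ~q = False
        ~d = False
Both conjuncts True, so the formula holds.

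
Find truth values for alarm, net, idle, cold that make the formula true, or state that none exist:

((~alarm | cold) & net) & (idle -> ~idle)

alarm: True, net: True, idle: False, cold: True

  (~alarm | cold) & net = True
    ~alarm | cold = True
      ~alarm = False
  idle -> ~idle = True
    ~idle = True
Both conjuncts True, so the formula holds.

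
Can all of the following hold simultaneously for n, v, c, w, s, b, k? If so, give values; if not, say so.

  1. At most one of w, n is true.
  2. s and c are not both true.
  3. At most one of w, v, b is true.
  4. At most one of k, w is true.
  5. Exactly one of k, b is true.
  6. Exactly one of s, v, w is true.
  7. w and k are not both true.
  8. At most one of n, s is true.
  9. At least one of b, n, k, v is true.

n = True, v = True, c = False, w = False, s = False, b = False, k = True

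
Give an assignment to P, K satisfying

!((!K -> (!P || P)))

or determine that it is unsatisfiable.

Unsatisfiable — no assignment works.

Case P = True: the formula becomes !((!K -> True)) = False.
Case P = False: the formula becomes !((!K -> True)) = False.
Both cases fail — unsatisfiable.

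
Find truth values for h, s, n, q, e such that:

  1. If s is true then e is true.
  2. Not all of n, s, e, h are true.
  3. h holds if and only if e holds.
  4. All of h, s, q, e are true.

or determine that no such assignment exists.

h = True, s = True, n = False, q = True, e = True

  (1) s=T ⇒ e: T ✓
  (2) {n, s, e, h}: 3/4 true — not all ✓
  (3) h=T, e=T — same ✓
  (4) {h, s, q, e}: all 4 true ✓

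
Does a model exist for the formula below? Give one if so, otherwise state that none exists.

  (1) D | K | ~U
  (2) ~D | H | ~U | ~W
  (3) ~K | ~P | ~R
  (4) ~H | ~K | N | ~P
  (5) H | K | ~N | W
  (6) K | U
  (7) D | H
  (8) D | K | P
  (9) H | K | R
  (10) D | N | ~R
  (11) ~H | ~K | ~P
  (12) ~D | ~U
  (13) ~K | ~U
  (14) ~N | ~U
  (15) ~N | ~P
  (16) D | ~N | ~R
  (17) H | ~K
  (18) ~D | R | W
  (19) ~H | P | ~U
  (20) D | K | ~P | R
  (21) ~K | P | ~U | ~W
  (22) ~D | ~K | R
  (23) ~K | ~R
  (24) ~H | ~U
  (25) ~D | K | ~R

Set W = True.
Set K = True.
  then (~K | ~U) forces U = False.
  then (H | ~K) forces H = True.
  then (~K | ~R) forces R = False.
  then (~H | ~K | ~P) forces P = False.
  then (~D | ~K | R) forces D = False.
Set N = False.
All clauses satisfied.

W = True; K = True; U = False; P = False; D = False; H = True; N = False; R = False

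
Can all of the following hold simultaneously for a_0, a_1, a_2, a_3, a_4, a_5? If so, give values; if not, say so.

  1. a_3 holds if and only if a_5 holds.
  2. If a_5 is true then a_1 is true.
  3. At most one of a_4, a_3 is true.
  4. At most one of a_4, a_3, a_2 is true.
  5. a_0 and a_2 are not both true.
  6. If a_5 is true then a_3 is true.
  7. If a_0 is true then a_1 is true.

a_0=F, a_1=F, a_2=F, a_3=F, a_4=F, a_5=F

  (1) a_3=F, a_5=F — same ✓
  (2) a_5=F ⇒ a_1: vacuous ✓
  (3) {a_4, a_3}: 0 true — at most one ✓
  (4) {a_4, a_3, a_2}: 0 true — at most one ✓
  (5) a_0=F, a_2=F — not both ✓
  (6) a_5=F ⇒ a_3: vacuous ✓
  (7) a_0=F ⇒ a_1: vacuous ✓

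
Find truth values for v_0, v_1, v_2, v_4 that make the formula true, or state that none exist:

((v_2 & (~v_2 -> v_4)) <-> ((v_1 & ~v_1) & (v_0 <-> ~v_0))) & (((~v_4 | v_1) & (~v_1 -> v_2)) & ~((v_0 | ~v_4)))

v_0: False, v_1: True, v_2: False, v_4: True

  (v_2 & (~v_2 -> v_4)) <-> ((v_1 & ~v_1) & (v_0 <-> ~v_0)) = True
    v_2 & (~v_2 -> v_4) = False
      ~v_2 -> v_4 = True
        ~v_2 = True
    (v_1 & ~v_1) & (v_0 <-> ~v_0) = False
      v_1 & ~v_1 = False
        ~v_1 = False
      v_0 <-> ~v_0 = False
        ~v_0 = True
  ((~v_4 | v_1) & (~v_1 -> v_2)) & ~((v_0 | ~v_4)) = True
    (~v_4 | v_1) & (~v_1 -> v_2) = True
      ~v_4 | v_1 = True
        ~v_4 = False
      ~v_1 -> v_2 = True
        ~v_1 = False
    ~((v_0 | ~v_4)) = True
      v_0 | ~v_4 = False
        ~v_4 = False
Both conjuncts True, so the formula holds.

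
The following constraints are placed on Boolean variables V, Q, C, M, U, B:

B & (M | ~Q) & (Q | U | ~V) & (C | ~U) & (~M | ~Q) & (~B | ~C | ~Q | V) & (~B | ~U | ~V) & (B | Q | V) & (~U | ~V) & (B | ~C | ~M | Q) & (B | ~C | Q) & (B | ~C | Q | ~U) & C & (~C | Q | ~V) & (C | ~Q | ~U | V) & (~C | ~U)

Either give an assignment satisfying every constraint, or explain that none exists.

V=F, Q=F, C=T, M=F, U=F, B=T

Unit clause (B) forces B = True.
Unit clause (C) forces C = True.
In (~C | ~U) only ~U is left, so U = False.
Try V = True:
  (Q | U | ~V) forces Q = True.
  (M | ~Q) forces M = True.
  clause (~M | ~Q) is falsified — backtrack.
So V = False.
  then (~B | ~C | ~Q | V) forces Q = False.
Set M = False.
All clauses satisfied.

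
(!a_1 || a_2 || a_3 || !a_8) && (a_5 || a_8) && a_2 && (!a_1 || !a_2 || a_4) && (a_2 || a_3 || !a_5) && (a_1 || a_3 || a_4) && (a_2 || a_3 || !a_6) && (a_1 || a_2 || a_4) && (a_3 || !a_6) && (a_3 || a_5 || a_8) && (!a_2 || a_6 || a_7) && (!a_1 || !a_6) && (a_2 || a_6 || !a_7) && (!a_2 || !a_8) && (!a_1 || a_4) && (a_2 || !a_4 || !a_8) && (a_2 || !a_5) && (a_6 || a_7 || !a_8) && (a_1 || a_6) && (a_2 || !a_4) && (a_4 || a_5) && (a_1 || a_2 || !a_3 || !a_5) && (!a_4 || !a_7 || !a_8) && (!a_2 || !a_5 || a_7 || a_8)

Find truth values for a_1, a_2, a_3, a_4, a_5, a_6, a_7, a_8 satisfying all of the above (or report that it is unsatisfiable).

Unit clause (a_2) forces a_2 = True.
In (!a_2 || !a_8) only !a_8 is left, so a_8 = False.
In (a_5 || a_8) only a_5 is left, so a_5 = True.
In (!a_2 || !a_5 || a_7 || a_8) only a_7 is left, so a_7 = True.
Set a_1 = True.
  then (!a_1 || !a_2 || a_4) forces a_4 = True.
  then (!a_1 || !a_6) forces a_6 = False.
Set a_3 = True.
All clauses satisfied.

a_1: True; a_2: True; a_3: True; a_4: True; a_5: True; a_6: False; a_7: True; a_8: False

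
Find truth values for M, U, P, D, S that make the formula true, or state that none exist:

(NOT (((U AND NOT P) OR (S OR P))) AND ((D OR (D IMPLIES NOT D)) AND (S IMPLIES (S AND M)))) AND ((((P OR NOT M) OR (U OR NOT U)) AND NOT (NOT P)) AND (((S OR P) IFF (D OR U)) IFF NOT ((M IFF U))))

Case P = True: the conjunct NOT (((U AND NOT P) OR (S OR P))) becomes NOT ((False OR True)) = False.
Case P = False: the conjunct NOT (NOT P) becomes NOT (NOT False) = False.
Both cases fail — unsatisfiable.

Unsatisfiable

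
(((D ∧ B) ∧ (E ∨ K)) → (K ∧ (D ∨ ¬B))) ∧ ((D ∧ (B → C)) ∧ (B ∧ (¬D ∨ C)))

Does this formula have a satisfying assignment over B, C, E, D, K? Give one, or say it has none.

B=T, C=T, E=T, D=T, K=T

  ((D ∧ B) ∧ (E ∨ K)) → (K ∧ (D ∨ ¬B)) = True
    (D ∧ B) ∧ (E ∨ K) = True
      D ∧ B = True
      E ∨ K = True
    K ∧ (D ∨ ¬B) = True
      D ∨ ¬B = True
        ¬B = False
  (D ∧ (B → C)) ∧ (B ∧ (¬D ∨ C)) = True
    D ∧ (B → C) = True
      B → C = True
    B ∧ (¬D ∨ C) = True
      ¬D ∨ C = True
        ¬D = False
Both conjuncts True, so the formula holds.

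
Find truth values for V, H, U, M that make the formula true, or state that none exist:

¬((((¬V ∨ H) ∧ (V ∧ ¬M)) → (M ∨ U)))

V: True, H: True, U: False, M: False

  ¬((((¬V ∨ H) ∧ (V ∧ ¬M)) → (M ∨ U))) = True
    ((¬V ∨ H) ∧ (V ∧ ¬M)) → (M ∨ U) = False
      (¬V ∨ H) ∧ (V ∧ ¬M) = True
        ¬V ∨ H = True
          ¬V = False
        V ∧ ¬M = True
          ¬M = True
      M ∨ U = False
The formula evaluates to True.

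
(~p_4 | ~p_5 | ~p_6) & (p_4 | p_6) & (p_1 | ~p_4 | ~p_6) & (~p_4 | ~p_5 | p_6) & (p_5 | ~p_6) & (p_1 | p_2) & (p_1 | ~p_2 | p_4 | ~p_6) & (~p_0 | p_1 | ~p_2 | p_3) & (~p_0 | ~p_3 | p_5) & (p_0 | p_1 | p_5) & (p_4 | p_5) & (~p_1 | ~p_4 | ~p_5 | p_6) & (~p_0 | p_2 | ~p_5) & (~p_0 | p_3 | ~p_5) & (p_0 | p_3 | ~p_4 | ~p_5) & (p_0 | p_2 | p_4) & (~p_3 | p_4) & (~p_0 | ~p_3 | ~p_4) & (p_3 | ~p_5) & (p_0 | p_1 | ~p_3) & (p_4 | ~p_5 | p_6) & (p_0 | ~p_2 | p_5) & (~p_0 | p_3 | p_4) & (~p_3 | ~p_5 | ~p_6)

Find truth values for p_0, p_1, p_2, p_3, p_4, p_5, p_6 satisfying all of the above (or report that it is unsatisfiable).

p_0=F, p_1=T, p_2=F, p_3=F, p_4=T, p_5=F, p_6=F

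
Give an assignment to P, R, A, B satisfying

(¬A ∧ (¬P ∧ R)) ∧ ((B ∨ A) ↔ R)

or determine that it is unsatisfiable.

P = False; R = True; A = False; B = True

  ¬A ∧ (¬P ∧ R) = True
    ¬A = True
    ¬P ∧ R = True
      ¬P = True
  (B ∨ A) ↔ R = True
    B ∨ A = True
Both conjuncts True, so the formula holds.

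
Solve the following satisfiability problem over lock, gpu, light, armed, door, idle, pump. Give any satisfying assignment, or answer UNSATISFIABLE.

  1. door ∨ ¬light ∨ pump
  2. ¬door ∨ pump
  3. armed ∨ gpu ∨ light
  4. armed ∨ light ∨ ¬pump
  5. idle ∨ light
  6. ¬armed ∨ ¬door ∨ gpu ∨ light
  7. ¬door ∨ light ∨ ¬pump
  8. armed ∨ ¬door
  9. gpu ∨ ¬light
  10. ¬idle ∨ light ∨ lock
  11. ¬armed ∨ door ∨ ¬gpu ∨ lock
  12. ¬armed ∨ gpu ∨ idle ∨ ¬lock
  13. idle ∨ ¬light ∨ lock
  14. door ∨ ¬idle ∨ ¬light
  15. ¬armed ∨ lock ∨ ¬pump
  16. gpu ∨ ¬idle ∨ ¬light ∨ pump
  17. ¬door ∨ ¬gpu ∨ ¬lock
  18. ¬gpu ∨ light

lock=T, gpu=F, light=F, armed=T, door=F, idle=T, pump=F

Set lock = True.
Set gpu = False.
  then (gpu ∨ ¬light) forces light = False.
  then (armed ∨ gpu ∨ light) forces armed = True.
  then (idle ∨ light) forces idle = True.
  then (¬armed ∨ ¬door ∨ gpu ∨ light) forces door = False.
Set pump = False.
All clauses satisfied.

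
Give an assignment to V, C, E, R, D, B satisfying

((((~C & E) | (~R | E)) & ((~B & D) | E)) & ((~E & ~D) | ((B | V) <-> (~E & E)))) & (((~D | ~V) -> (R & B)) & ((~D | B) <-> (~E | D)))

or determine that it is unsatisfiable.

Case E = True: the formula simplifies to ~((B | V)) & (((~D | ~V) -> (R & B)) & ((~D | B) <-> D)).
  V = True: the conjunct ~((B | V)) becomes ~((B | True)) = False.
  V = False: simplifies to ~B & ((R & B) & ((~D | B) <-> D)).
    B = True: the conjunct ~B is False.
    B = False: the conjunct B is False.
Case E = False: the formula simplifies to ((~R & (~B & D)) & (~D | ~((B | V)))) & (((~D | ~V) -> (R & B)) & (~D | B)).
  D = True: simplifies to ((~R & ~B) & ~((B | V))) & ((~V -> (R & B)) & B).
    B = True: the conjunct ~B is False.
    B = False: the conjunct B is False.
  D = False: the conjunct D is False.
Both cases fail — unsatisfiable.

The formula is unsatisfiable.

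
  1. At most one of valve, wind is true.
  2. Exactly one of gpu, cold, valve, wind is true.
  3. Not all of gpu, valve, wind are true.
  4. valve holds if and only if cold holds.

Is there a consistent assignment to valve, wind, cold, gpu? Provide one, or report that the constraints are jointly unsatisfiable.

valve=F, wind=T, cold=F, gpu=F

  (1) {valve, wind}: 1 true — at most one ✓
  (2) {gpu, cold, valve, wind}: 1 true — exactly one ✓
  (3) {gpu, valve, wind}: 1/3 true — not all ✓
  (4) valve=F, cold=F — same ✓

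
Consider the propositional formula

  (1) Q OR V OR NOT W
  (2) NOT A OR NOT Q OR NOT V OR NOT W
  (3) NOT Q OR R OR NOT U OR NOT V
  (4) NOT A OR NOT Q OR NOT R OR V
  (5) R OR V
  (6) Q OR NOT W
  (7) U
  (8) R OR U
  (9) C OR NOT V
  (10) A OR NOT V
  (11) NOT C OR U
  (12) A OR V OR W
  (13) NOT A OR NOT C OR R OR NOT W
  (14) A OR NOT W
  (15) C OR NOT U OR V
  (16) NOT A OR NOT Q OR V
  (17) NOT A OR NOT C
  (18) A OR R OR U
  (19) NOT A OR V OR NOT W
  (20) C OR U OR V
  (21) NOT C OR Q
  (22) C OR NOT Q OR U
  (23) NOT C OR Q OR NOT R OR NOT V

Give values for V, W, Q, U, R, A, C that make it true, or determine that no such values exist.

Case A = True:
  (U) forces U = True.
  (NOT A OR NOT C) forces C = False.
  (C OR NOT V) forces V = False.
  Clause (C OR NOT U OR V) is falsified — contradiction.
Case A = False:
  (U) forces U = True.
  (A OR NOT V) forces V = False.
  (R OR V) forces R = True.
  (A OR V OR W) forces W = True.
  Clause (A OR NOT W) is falsified — contradiction.
Both cases fail, so the formula is unsatisfiable.

Unsatisfiable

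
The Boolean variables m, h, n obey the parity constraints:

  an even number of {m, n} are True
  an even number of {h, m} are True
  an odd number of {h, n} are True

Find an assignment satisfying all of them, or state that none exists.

Unsatisfiable — no assignment works.

Adding constraints 1, 2, 3 mod 2: every variable appears an even number of times on the left, so the left side is 0.
But the right sides sum to 1 (mod 2). 0 ≠ 1 — the system is inconsistent.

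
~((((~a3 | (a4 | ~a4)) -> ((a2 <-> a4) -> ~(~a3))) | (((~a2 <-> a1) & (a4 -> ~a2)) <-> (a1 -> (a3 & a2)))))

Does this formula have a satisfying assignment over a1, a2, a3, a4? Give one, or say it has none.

a1 = True, a2 = False, a3 = False, a4 = False

  ~((((~a3 | (a4 | ~a4)) -> ((a2 <-> a4) -> ~(~a3))) | (((~a2 <-> a1) & (a4 -> ~a2)) <-> (a1 -> (a3 & a2))))) = True
    ((~a3 | (a4 | ~a4)) -> ((a2 <-> a4) -> ~(~a3))) | (((~a2 <-> a1) & (a4 -> ~a2)) <-> (a1 -> (a3 & a2))) = False
      (~a3 | (a4 | ~a4)) -> ((a2 <-> a4) -> ~(~a3)) = False
        ~a3 | (a4 | ~a4) = True
          ~a3 = True
          a4 | ~a4 = True
            ~a4 = True
        (a2 <-> a4) -> ~(~a3) = False
          a2 <-> a4 = True
          ~(~a3) = False
            ~a3 = True
      ((~a2 <-> a1) & (a4 -> ~a2)) <-> (a1 -> (a3 & a2)) = False
        (~a2 <-> a1) & (a4 -> ~a2) = True
          ~a2 <-> a1 = True
            ~a2 = True
          a4 -> ~a2 = True
            ~a2 = True
        a1 -> (a3 & a2) = False
          a3 & a2 = False
The formula evaluates to True.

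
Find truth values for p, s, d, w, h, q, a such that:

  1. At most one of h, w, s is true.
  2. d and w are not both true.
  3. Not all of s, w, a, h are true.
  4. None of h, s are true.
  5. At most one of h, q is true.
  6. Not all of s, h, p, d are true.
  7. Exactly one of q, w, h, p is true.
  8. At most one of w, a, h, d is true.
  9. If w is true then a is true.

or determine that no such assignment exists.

p=T, s=F, d=T, w=F, h=F, q=F, a=F

  (1) {h, w, s}: 0 true — at most one ✓
  (2) d=T, w=F — not both ✓
  (3) {s, w, a, h}: 0/4 true — not all ✓
  (4) {h, s}: 0 true — none ✓
  (5) {h, q}: 0 true — at most one ✓
  (6) {s, h, p, d}: 2/4 true — not all ✓
  (7) {q, w, h, p}: 1 true — exactly one ✓
  (8) {w, a, h, d}: 1 true — at most one ✓
  (9) w=F ⇒ a: vacuous ✓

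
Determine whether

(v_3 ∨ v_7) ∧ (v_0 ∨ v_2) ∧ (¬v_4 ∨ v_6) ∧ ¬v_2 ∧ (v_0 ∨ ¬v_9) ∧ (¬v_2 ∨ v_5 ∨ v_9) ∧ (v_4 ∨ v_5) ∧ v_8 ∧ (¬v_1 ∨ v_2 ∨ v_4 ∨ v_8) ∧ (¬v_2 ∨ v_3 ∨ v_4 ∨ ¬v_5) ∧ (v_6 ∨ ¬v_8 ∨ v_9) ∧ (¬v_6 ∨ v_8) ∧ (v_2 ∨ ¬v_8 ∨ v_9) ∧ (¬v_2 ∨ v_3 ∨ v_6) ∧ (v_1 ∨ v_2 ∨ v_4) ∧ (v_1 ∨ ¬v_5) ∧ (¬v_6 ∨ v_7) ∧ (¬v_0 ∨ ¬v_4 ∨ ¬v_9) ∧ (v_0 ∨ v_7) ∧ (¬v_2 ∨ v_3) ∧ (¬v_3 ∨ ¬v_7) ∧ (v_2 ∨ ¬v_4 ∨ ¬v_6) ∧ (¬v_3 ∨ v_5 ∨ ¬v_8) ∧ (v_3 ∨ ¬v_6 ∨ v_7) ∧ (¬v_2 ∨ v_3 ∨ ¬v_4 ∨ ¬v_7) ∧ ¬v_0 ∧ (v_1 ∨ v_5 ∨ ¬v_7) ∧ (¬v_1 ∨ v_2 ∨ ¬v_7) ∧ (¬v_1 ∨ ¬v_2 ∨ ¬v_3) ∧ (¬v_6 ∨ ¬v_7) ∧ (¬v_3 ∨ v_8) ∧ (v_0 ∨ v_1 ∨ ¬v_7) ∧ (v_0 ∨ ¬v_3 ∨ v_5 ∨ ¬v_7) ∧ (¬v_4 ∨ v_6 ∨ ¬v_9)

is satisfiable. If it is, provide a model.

No satisfying assignment exists.

Case v_0 = True:
  Clause (¬v_0) is falsified — contradiction.
Case v_0 = False:
  (v_0 ∨ v_2) forces v_2 = True.
  Clause (¬v_2) is falsified — contradiction.
Both cases fail, so the formula is unsatisfiable.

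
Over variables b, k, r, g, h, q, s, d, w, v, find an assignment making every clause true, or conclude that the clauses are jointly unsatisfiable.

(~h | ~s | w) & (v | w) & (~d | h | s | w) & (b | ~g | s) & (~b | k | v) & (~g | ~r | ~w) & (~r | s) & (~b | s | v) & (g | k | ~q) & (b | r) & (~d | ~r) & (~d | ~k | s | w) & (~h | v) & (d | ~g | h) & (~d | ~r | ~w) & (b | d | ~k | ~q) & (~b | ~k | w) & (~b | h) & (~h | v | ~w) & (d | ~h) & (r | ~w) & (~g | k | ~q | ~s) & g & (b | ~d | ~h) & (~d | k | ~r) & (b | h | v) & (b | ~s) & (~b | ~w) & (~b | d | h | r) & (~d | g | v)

Unit clause (g) forces g = True.
Try b = False:
  (b | ~g | s) forces s = True.
  clause (b | ~s) is falsified — backtrack.
So b = True.
  then (~b | h) forces h = True.
  then (d | ~h) forces d = True.
  then (~b | ~w) forces w = False.
  then (~h | ~s | w) forces s = False.
  then (v | w) forces v = True.
  then (~r | s) forces r = False.
  then (~d | ~k | s | w) forces k = False.
Set q = False.
All clauses satisfied.

b: True, k: False, r: False, g: True, h: True, q: False, s: False, d: True, w: False, v: True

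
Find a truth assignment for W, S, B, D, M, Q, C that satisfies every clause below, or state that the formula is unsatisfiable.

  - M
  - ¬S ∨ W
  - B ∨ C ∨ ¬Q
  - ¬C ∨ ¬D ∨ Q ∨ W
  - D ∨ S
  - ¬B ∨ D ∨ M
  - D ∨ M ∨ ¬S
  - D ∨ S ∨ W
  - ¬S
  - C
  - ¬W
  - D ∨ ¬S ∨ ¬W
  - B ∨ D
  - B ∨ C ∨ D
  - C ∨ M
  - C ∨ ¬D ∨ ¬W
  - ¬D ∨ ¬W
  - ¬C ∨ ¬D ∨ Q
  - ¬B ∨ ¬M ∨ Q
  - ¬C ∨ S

Case C = True:
  (M) forces M = True.
  (¬S) forces S = False.
  Clause (¬C ∨ S) is falsified — contradiction.
Case C = False:
  Clause (C) is falsified — contradiction.
Both cases fail, so the formula is unsatisfiable.

The formula is unsatisfiable.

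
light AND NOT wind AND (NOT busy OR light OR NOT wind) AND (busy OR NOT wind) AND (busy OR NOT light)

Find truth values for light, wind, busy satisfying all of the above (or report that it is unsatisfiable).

light=T, wind=F, busy=T

Unit clause (light) forces light = True.
Unit clause (NOT wind) forces wind = False.
In (busy OR NOT light) only busy is left, so busy = True.
Check each clause:
  (light): light holds.
  (NOT wind): NOT wind holds.
  (NOT busy OR light OR NOT wind): light holds.
  (busy OR NOT wind): busy holds.
  (busy OR NOT light): busy holds.
All clauses satisfied.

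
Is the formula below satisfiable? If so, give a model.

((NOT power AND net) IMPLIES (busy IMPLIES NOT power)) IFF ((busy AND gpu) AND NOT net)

gpu: True, net: False, power: True, busy: True

  ((NOT power AND net) IMPLIES (busy IMPLIES NOT power)) IFF ((busy AND gpu) AND NOT net) = True
    (NOT power AND net) IMPLIES (busy IMPLIES NOT power) = True
      NOT power AND net = False
        NOT power = False
      busy IMPLIES NOT power = False
        NOT power = False
    (busy AND gpu) AND NOT net = True
      busy AND gpu = True
      NOT net = True
The formula evaluates to True.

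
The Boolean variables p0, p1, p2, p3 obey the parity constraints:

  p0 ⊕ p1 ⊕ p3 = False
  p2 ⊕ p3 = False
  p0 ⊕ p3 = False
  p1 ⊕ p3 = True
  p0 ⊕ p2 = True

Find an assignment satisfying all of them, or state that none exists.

UNSATISFIABLE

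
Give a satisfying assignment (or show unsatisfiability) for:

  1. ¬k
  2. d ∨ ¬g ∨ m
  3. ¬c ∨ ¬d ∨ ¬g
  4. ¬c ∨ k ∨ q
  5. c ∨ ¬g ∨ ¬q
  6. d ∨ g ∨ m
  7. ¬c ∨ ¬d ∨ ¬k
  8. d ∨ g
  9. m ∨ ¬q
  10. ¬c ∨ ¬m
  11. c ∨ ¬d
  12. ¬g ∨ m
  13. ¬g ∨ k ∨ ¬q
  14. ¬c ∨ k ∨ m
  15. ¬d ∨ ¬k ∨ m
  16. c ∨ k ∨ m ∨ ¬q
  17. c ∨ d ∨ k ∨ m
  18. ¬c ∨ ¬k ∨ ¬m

Unit clause (¬k) forces k = False.
Set g = True.
  then (¬g ∨ m) forces m = True.
  then (¬g ∨ k ∨ ¬q) forces q = False.
  then (¬c ∨ k ∨ q) forces c = False.
  then (c ∨ ¬d) forces d = False.
All clauses satisfied.

g=T, q=F, c=F, m=T, k=F, d=F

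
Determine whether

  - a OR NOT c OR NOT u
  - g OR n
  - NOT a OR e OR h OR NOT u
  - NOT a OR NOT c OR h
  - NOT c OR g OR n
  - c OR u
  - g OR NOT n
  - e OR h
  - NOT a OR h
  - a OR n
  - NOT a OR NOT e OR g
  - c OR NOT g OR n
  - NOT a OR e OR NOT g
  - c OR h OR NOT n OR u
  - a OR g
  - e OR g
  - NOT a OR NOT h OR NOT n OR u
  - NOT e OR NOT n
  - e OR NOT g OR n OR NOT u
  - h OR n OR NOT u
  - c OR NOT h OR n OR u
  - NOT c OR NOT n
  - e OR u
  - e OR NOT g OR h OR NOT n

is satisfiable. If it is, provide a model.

Set e = False.
  then (e OR h) forces h = True.
  then (e OR g) forces g = True.
  then (e OR u) forces u = True.
  then (NOT a OR e OR NOT g) forces a = False.
  then (e OR NOT g OR n OR NOT u) forces n = True.
  then (NOT c OR NOT n) forces c = False.
All clauses satisfied.

e = False; a = False; u = True; h = True; c = False; n = True; g = True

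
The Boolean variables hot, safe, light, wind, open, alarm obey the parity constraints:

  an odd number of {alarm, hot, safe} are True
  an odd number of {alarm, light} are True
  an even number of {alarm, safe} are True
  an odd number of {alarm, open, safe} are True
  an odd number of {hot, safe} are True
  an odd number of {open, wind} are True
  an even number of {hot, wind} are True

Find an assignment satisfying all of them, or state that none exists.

Adding constraints 1, 4, 6, 7 mod 2: every variable appears an even number of times on the left, so the left side is 0.
But the right sides sum to 1 (mod 2). 0 ≠ 1 — the system is inconsistent.

UNSATISFIABLE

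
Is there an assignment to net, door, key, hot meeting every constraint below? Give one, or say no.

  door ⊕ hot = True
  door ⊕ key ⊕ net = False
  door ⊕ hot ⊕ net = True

net=F, door=T, key=T, hot=F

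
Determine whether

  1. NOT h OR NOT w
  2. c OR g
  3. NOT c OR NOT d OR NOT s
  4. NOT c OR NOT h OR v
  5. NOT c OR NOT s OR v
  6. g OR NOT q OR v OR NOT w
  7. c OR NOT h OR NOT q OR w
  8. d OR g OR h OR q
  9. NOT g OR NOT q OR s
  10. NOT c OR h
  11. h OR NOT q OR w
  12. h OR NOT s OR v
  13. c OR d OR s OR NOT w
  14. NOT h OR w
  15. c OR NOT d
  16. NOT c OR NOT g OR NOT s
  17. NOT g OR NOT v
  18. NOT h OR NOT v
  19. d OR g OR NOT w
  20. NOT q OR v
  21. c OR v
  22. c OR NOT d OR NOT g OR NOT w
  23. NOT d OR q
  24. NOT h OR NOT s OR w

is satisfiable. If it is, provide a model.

Unsatisfiable — no assignment works.

Case h = True:
  (NOT h OR NOT w) forces w = False.
  Clause (NOT h OR w) is falsified — contradiction.
Case h = False:
  (NOT c OR h) forces c = False.
  (c OR g) forces g = True.
  (c OR NOT d) forces d = False.
  (NOT g OR NOT v) forces v = False.
  Clause (c OR v) is falsified — contradiction.
Both cases fail, so the formula is unsatisfiable.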